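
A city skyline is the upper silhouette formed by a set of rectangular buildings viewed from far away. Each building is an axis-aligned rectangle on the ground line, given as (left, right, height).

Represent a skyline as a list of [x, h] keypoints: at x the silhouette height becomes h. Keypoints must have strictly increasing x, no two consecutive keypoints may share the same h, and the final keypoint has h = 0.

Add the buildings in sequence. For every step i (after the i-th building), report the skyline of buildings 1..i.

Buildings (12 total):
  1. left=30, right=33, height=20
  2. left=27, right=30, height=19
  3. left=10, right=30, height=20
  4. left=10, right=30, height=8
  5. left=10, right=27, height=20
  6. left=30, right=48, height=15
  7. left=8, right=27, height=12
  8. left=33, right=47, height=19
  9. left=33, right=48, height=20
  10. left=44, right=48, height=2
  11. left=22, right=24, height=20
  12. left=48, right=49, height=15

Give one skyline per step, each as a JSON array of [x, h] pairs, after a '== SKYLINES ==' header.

== SKYLINES ==
[[30,20],[33,0]]
[[27,19],[30,20],[33,0]]
[[10,20],[33,0]]
[[10,20],[33,0]]
[[10,20],[33,0]]
[[10,20],[33,15],[48,0]]
[[8,12],[10,20],[33,15],[48,0]]
[[8,12],[10,20],[33,19],[47,15],[48,0]]
[[8,12],[10,20],[48,0]]
[[8,12],[10,20],[48,0]]
[[8,12],[10,20],[48,0]]
[[8,12],[10,20],[48,15],[49,0]]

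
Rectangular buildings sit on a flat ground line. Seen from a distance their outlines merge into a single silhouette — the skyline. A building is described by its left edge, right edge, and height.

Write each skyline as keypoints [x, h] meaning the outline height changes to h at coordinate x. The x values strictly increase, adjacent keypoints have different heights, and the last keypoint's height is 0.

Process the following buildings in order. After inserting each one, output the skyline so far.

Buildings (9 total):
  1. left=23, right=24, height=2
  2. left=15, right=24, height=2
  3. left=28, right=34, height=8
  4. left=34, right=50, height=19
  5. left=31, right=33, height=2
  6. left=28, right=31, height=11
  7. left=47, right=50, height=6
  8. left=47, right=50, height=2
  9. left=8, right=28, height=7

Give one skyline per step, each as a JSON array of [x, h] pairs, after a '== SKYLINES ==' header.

== SKYLINES ==
[[23,2],[24,0]]
[[15,2],[24,0]]
[[15,2],[24,0],[28,8],[34,0]]
[[15,2],[24,0],[28,8],[34,19],[50,0]]
[[15,2],[24,0],[28,8],[34,19],[50,0]]
[[15,2],[24,0],[28,11],[31,8],[34,19],[50,0]]
[[15,2],[24,0],[28,11],[31,8],[34,19],[50,0]]
[[15,2],[24,0],[28,11],[31,8],[34,19],[50,0]]
[[8,7],[28,11],[31,8],[34,19],[50,0]]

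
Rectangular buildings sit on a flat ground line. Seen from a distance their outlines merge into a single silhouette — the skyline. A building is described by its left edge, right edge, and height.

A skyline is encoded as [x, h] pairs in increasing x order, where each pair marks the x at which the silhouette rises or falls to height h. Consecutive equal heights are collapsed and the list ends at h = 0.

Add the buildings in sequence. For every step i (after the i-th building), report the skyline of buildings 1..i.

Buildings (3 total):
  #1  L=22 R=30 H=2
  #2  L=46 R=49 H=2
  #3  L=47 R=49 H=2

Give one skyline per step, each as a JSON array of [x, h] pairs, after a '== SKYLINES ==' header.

== SKYLINES ==
[[22,2],[30,0]]
[[22,2],[30,0],[46,2],[49,0]]
[[22,2],[30,0],[46,2],[49,0]]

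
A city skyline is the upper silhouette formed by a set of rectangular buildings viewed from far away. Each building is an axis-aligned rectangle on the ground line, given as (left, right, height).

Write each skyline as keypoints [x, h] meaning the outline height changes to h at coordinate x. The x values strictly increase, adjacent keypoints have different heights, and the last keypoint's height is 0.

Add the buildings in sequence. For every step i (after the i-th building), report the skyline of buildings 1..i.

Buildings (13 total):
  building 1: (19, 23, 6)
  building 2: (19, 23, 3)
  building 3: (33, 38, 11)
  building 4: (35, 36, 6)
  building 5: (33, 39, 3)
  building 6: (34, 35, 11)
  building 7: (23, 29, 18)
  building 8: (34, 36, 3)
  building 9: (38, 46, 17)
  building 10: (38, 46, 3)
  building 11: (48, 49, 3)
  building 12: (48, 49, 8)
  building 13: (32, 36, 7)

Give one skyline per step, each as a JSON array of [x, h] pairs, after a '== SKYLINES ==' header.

== SKYLINES ==
[[19,6],[23,0]]
[[19,6],[23,0]]
[[19,6],[23,0],[33,11],[38,0]]
[[19,6],[23,0],[33,11],[38,0]]
[[19,6],[23,0],[33,11],[38,3],[39,0]]
[[19,6],[23,0],[33,11],[38,3],[39,0]]
[[19,6],[23,18],[29,0],[33,11],[38,3],[39,0]]
[[19,6],[23,18],[29,0],[33,11],[38,3],[39,0]]
[[19,6],[23,18],[29,0],[33,11],[38,17],[46,0]]
[[19,6],[23,18],[29,0],[33,11],[38,17],[46,0]]
[[19,6],[23,18],[29,0],[33,11],[38,17],[46,0],[48,3],[49,0]]
[[19,6],[23,18],[29,0],[33,11],[38,17],[46,0],[48,8],[49,0]]
[[19,6],[23,18],[29,0],[32,7],[33,11],[38,17],[46,0],[48,8],[49,0]]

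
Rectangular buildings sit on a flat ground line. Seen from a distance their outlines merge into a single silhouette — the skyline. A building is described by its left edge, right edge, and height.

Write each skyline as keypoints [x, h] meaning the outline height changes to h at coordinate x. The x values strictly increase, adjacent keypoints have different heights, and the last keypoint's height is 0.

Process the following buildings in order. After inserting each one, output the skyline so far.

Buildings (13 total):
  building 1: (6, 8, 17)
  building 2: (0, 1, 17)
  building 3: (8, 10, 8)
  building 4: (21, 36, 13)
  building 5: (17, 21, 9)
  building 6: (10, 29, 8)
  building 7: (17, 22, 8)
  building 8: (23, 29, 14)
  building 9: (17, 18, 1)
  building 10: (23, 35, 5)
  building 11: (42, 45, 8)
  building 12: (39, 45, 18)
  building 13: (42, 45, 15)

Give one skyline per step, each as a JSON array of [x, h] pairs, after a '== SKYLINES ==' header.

== SKYLINES ==
[[6,17],[8,0]]
[[0,17],[1,0],[6,17],[8,0]]
[[0,17],[1,0],[6,17],[8,8],[10,0]]
[[0,17],[1,0],[6,17],[8,8],[10,0],[21,13],[36,0]]
[[0,17],[1,0],[6,17],[8,8],[10,0],[17,9],[21,13],[36,0]]
[[0,17],[1,0],[6,17],[8,8],[17,9],[21,13],[36,0]]
[[0,17],[1,0],[6,17],[8,8],[17,9],[21,13],[36,0]]
[[0,17],[1,0],[6,17],[8,8],[17,9],[21,13],[23,14],[29,13],[36,0]]
[[0,17],[1,0],[6,17],[8,8],[17,9],[21,13],[23,14],[29,13],[36,0]]
[[0,17],[1,0],[6,17],[8,8],[17,9],[21,13],[23,14],[29,13],[36,0]]
[[0,17],[1,0],[6,17],[8,8],[17,9],[21,13],[23,14],[29,13],[36,0],[42,8],[45,0]]
[[0,17],[1,0],[6,17],[8,8],[17,9],[21,13],[23,14],[29,13],[36,0],[39,18],[45,0]]
[[0,17],[1,0],[6,17],[8,8],[17,9],[21,13],[23,14],[29,13],[36,0],[39,18],[45,0]]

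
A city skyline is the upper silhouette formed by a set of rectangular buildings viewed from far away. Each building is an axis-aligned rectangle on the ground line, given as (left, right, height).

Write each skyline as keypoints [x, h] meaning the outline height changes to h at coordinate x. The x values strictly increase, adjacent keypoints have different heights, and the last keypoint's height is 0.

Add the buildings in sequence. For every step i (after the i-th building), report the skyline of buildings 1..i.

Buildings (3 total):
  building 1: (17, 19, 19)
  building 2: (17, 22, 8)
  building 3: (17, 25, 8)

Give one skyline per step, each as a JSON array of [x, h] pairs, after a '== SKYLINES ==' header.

== SKYLINES ==
[[17,19],[19,0]]
[[17,19],[19,8],[22,0]]
[[17,19],[19,8],[25,0]]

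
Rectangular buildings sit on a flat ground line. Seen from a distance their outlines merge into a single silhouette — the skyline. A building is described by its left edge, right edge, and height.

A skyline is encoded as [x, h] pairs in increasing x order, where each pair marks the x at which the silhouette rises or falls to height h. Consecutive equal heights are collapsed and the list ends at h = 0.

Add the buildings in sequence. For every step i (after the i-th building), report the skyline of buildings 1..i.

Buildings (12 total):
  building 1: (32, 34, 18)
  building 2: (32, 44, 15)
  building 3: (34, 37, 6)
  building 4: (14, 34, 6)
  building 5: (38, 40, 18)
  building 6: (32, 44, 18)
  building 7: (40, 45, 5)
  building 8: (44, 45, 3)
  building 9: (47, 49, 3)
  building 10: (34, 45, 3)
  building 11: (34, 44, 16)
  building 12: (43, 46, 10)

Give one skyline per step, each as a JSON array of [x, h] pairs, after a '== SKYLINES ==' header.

== SKYLINES ==
[[32,18],[34,0]]
[[32,18],[34,15],[44,0]]
[[32,18],[34,15],[44,0]]
[[14,6],[32,18],[34,15],[44,0]]
[[14,6],[32,18],[34,15],[38,18],[40,15],[44,0]]
[[14,6],[32,18],[44,0]]
[[14,6],[32,18],[44,5],[45,0]]
[[14,6],[32,18],[44,5],[45,0]]
[[14,6],[32,18],[44,5],[45,0],[47,3],[49,0]]
[[14,6],[32,18],[44,5],[45,0],[47,3],[49,0]]
[[14,6],[32,18],[44,5],[45,0],[47,3],[49,0]]
[[14,6],[32,18],[44,10],[46,0],[47,3],[49,0]]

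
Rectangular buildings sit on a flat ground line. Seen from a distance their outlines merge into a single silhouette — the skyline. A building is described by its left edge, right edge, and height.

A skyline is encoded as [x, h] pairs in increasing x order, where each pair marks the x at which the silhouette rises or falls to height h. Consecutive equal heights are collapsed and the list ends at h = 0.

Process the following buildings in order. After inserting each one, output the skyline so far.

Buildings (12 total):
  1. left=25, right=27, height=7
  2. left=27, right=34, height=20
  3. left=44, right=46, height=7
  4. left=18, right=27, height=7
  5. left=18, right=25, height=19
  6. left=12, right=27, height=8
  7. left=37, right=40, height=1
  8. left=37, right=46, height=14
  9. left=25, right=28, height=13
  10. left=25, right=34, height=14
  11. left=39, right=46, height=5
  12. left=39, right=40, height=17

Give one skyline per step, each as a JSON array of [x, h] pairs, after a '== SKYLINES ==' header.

== SKYLINES ==
[[25,7],[27,0]]
[[25,7],[27,20],[34,0]]
[[25,7],[27,20],[34,0],[44,7],[46,0]]
[[18,7],[27,20],[34,0],[44,7],[46,0]]
[[18,19],[25,7],[27,20],[34,0],[44,7],[46,0]]
[[12,8],[18,19],[25,8],[27,20],[34,0],[44,7],[46,0]]
[[12,8],[18,19],[25,8],[27,20],[34,0],[37,1],[40,0],[44,7],[46,0]]
[[12,8],[18,19],[25,8],[27,20],[34,0],[37,14],[46,0]]
[[12,8],[18,19],[25,13],[27,20],[34,0],[37,14],[46,0]]
[[12,8],[18,19],[25,14],[27,20],[34,0],[37,14],[46,0]]
[[12,8],[18,19],[25,14],[27,20],[34,0],[37,14],[46,0]]
[[12,8],[18,19],[25,14],[27,20],[34,0],[37,14],[39,17],[40,14],[46,0]]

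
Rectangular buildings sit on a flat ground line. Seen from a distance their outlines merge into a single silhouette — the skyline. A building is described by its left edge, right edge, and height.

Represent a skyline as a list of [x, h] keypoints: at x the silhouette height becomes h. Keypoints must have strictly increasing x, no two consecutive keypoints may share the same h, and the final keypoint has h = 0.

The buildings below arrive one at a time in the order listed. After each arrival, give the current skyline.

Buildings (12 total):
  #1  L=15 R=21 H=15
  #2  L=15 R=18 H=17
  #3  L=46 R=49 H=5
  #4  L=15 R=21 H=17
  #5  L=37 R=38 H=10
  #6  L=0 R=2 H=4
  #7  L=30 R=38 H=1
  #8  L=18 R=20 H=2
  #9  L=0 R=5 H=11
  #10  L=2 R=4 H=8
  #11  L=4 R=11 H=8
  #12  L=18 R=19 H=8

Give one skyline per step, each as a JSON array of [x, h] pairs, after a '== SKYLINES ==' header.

== SKYLINES ==
[[15,15],[21,0]]
[[15,17],[18,15],[21,0]]
[[15,17],[18,15],[21,0],[46,5],[49,0]]
[[15,17],[21,0],[46,5],[49,0]]
[[15,17],[21,0],[37,10],[38,0],[46,5],[49,0]]
[[0,4],[2,0],[15,17],[21,0],[37,10],[38,0],[46,5],[49,0]]
[[0,4],[2,0],[15,17],[21,0],[30,1],[37,10],[38,0],[46,5],[49,0]]
[[0,4],[2,0],[15,17],[21,0],[30,1],[37,10],[38,0],[46,5],[49,0]]
[[0,11],[5,0],[15,17],[21,0],[30,1],[37,10],[38,0],[46,5],[49,0]]
[[0,11],[5,0],[15,17],[21,0],[30,1],[37,10],[38,0],[46,5],[49,0]]
[[0,11],[5,8],[11,0],[15,17],[21,0],[30,1],[37,10],[38,0],[46,5],[49,0]]
[[0,11],[5,8],[11,0],[15,17],[21,0],[30,1],[37,10],[38,0],[46,5],[49,0]]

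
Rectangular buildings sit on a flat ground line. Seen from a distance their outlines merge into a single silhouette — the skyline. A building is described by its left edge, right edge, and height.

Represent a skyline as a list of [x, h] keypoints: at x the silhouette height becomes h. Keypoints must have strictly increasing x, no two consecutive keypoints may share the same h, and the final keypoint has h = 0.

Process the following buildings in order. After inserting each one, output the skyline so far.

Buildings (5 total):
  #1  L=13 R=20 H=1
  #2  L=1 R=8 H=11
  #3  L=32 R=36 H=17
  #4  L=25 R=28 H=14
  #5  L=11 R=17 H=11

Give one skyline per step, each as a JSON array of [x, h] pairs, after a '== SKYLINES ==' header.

== SKYLINES ==
[[13,1],[20,0]]
[[1,11],[8,0],[13,1],[20,0]]
[[1,11],[8,0],[13,1],[20,0],[32,17],[36,0]]
[[1,11],[8,0],[13,1],[20,0],[25,14],[28,0],[32,17],[36,0]]
[[1,11],[8,0],[11,11],[17,1],[20,0],[25,14],[28,0],[32,17],[36,0]]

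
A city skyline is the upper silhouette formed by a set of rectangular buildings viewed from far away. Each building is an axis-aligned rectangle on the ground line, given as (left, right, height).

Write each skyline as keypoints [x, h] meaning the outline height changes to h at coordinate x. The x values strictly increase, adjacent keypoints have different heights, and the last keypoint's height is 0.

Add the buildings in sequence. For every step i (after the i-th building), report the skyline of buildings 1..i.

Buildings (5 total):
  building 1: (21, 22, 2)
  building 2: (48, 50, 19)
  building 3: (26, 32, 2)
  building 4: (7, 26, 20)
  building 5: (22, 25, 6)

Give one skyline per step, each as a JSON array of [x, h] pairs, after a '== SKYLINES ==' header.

== SKYLINES ==
[[21,2],[22,0]]
[[21,2],[22,0],[48,19],[50,0]]
[[21,2],[22,0],[26,2],[32,0],[48,19],[50,0]]
[[7,20],[26,2],[32,0],[48,19],[50,0]]
[[7,20],[26,2],[32,0],[48,19],[50,0]]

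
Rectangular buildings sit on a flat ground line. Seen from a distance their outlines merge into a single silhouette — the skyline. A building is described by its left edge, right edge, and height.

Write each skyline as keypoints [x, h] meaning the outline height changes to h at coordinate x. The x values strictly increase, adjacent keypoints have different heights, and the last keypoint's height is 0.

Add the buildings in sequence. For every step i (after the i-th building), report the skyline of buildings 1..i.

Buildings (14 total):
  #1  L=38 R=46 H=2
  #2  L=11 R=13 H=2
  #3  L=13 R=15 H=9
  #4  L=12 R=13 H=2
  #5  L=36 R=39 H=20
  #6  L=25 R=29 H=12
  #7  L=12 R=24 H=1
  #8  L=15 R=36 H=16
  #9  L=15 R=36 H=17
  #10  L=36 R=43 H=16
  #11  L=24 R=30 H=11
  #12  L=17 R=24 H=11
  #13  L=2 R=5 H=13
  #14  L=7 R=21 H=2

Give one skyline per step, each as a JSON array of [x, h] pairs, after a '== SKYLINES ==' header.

== SKYLINES ==
[[38,2],[46,0]]
[[11,2],[13,0],[38,2],[46,0]]
[[11,2],[13,9],[15,0],[38,2],[46,0]]
[[11,2],[13,9],[15,0],[38,2],[46,0]]
[[11,2],[13,9],[15,0],[36,20],[39,2],[46,0]]
[[11,2],[13,9],[15,0],[25,12],[29,0],[36,20],[39,2],[46,0]]
[[11,2],[13,9],[15,1],[24,0],[25,12],[29,0],[36,20],[39,2],[46,0]]
[[11,2],[13,9],[15,16],[36,20],[39,2],[46,0]]
[[11,2],[13,9],[15,17],[36,20],[39,2],[46,0]]
[[11,2],[13,9],[15,17],[36,20],[39,16],[43,2],[46,0]]
[[11,2],[13,9],[15,17],[36,20],[39,16],[43,2],[46,0]]
[[11,2],[13,9],[15,17],[36,20],[39,16],[43,2],[46,0]]
[[2,13],[5,0],[11,2],[13,9],[15,17],[36,20],[39,16],[43,2],[46,0]]
[[2,13],[5,0],[7,2],[13,9],[15,17],[36,20],[39,16],[43,2],[46,0]]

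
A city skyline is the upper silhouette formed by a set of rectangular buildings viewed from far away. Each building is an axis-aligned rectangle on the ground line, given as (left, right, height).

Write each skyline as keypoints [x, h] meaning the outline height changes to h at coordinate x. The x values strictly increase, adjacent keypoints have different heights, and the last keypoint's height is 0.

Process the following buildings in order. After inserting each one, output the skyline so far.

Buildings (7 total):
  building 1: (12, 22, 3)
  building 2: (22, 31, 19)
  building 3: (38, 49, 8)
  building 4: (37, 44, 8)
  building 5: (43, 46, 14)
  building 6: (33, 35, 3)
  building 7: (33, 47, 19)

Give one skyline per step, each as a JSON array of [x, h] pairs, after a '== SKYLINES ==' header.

== SKYLINES ==
[[12,3],[22,0]]
[[12,3],[22,19],[31,0]]
[[12,3],[22,19],[31,0],[38,8],[49,0]]
[[12,3],[22,19],[31,0],[37,8],[49,0]]
[[12,3],[22,19],[31,0],[37,8],[43,14],[46,8],[49,0]]
[[12,3],[22,19],[31,0],[33,3],[35,0],[37,8],[43,14],[46,8],[49,0]]
[[12,3],[22,19],[31,0],[33,19],[47,8],[49,0]]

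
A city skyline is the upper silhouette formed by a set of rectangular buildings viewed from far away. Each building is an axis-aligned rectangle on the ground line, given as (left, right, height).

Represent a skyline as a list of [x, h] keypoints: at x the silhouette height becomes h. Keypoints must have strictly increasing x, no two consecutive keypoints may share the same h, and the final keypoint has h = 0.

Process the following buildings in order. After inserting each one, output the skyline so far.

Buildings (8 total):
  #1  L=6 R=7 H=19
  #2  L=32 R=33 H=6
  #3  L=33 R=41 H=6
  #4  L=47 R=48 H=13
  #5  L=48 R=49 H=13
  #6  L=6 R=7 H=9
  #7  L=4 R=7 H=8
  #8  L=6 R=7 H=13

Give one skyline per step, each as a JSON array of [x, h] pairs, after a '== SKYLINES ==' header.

== SKYLINES ==
[[6,19],[7,0]]
[[6,19],[7,0],[32,6],[33,0]]
[[6,19],[7,0],[32,6],[41,0]]
[[6,19],[7,0],[32,6],[41,0],[47,13],[48,0]]
[[6,19],[7,0],[32,6],[41,0],[47,13],[49,0]]
[[6,19],[7,0],[32,6],[41,0],[47,13],[49,0]]
[[4,8],[6,19],[7,0],[32,6],[41,0],[47,13],[49,0]]
[[4,8],[6,19],[7,0],[32,6],[41,0],[47,13],[49,0]]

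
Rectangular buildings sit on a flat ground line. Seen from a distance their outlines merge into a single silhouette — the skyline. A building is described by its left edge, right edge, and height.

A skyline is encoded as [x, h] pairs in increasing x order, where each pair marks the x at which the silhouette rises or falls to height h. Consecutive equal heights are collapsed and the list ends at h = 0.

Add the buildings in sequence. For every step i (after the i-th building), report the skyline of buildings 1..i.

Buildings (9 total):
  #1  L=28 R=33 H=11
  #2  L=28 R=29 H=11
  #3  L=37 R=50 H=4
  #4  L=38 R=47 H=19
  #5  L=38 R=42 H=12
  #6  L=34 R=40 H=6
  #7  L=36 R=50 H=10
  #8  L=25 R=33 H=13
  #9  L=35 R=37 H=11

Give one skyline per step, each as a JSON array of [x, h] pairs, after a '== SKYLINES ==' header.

== SKYLINES ==
[[28,11],[33,0]]
[[28,11],[33,0]]
[[28,11],[33,0],[37,4],[50,0]]
[[28,11],[33,0],[37,4],[38,19],[47,4],[50,0]]
[[28,11],[33,0],[37,4],[38,19],[47,4],[50,0]]
[[28,11],[33,0],[34,6],[38,19],[47,4],[50,0]]
[[28,11],[33,0],[34,6],[36,10],[38,19],[47,10],[50,0]]
[[25,13],[33,0],[34,6],[36,10],[38,19],[47,10],[50,0]]
[[25,13],[33,0],[34,6],[35,11],[37,10],[38,19],[47,10],[50,0]]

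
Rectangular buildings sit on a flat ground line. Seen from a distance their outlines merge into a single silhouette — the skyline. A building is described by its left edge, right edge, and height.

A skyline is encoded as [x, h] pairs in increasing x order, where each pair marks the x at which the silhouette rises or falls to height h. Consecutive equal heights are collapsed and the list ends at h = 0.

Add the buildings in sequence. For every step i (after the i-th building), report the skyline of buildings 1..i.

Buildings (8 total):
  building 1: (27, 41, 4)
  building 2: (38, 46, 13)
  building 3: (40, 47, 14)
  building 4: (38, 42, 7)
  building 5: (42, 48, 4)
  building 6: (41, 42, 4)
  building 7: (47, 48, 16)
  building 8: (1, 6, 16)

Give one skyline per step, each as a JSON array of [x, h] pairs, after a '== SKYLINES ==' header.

== SKYLINES ==
[[27,4],[41,0]]
[[27,4],[38,13],[46,0]]
[[27,4],[38,13],[40,14],[47,0]]
[[27,4],[38,13],[40,14],[47,0]]
[[27,4],[38,13],[40,14],[47,4],[48,0]]
[[27,4],[38,13],[40,14],[47,4],[48,0]]
[[27,4],[38,13],[40,14],[47,16],[48,0]]
[[1,16],[6,0],[27,4],[38,13],[40,14],[47,16],[48,0]]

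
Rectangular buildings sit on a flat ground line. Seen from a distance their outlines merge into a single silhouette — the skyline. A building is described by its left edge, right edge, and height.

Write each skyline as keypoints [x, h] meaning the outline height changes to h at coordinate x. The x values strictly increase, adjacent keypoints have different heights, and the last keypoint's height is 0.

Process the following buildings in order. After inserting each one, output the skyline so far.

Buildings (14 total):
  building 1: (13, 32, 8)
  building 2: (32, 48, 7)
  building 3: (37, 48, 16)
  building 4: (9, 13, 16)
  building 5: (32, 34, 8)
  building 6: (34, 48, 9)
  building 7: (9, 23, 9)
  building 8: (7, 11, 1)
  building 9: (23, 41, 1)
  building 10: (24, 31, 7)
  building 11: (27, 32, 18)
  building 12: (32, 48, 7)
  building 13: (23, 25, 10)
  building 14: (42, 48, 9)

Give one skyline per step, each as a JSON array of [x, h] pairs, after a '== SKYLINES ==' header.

== SKYLINES ==
[[13,8],[32,0]]
[[13,8],[32,7],[48,0]]
[[13,8],[32,7],[37,16],[48,0]]
[[9,16],[13,8],[32,7],[37,16],[48,0]]
[[9,16],[13,8],[34,7],[37,16],[48,0]]
[[9,16],[13,8],[34,9],[37,16],[48,0]]
[[9,16],[13,9],[23,8],[34,9],[37,16],[48,0]]
[[7,1],[9,16],[13,9],[23,8],[34,9],[37,16],[48,0]]
[[7,1],[9,16],[13,9],[23,8],[34,9],[37,16],[48,0]]
[[7,1],[9,16],[13,9],[23,8],[34,9],[37,16],[48,0]]
[[7,1],[9,16],[13,9],[23,8],[27,18],[32,8],[34,9],[37,16],[48,0]]
[[7,1],[9,16],[13,9],[23,8],[27,18],[32,8],[34,9],[37,16],[48,0]]
[[7,1],[9,16],[13,9],[23,10],[25,8],[27,18],[32,8],[34,9],[37,16],[48,0]]
[[7,1],[9,16],[13,9],[23,10],[25,8],[27,18],[32,8],[34,9],[37,16],[48,0]]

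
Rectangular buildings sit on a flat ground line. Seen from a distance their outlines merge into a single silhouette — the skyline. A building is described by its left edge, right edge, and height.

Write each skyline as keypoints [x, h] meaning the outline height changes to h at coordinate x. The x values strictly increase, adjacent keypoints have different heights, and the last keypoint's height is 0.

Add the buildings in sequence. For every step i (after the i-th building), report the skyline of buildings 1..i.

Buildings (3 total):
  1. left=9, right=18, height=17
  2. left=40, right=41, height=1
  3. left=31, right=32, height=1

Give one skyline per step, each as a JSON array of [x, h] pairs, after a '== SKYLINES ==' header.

== SKYLINES ==
[[9,17],[18,0]]
[[9,17],[18,0],[40,1],[41,0]]
[[9,17],[18,0],[31,1],[32,0],[40,1],[41,0]]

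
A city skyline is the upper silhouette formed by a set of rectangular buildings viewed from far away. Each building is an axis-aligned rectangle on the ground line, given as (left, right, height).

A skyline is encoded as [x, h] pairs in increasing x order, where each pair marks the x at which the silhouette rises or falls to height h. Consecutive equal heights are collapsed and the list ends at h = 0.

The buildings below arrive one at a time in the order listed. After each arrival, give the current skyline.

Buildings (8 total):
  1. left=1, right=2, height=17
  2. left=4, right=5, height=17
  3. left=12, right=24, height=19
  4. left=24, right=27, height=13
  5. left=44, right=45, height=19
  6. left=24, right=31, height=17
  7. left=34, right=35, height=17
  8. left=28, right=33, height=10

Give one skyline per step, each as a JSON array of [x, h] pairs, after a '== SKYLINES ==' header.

== SKYLINES ==
[[1,17],[2,0]]
[[1,17],[2,0],[4,17],[5,0]]
[[1,17],[2,0],[4,17],[5,0],[12,19],[24,0]]
[[1,17],[2,0],[4,17],[5,0],[12,19],[24,13],[27,0]]
[[1,17],[2,0],[4,17],[5,0],[12,19],[24,13],[27,0],[44,19],[45,0]]
[[1,17],[2,0],[4,17],[5,0],[12,19],[24,17],[31,0],[44,19],[45,0]]
[[1,17],[2,0],[4,17],[5,0],[12,19],[24,17],[31,0],[34,17],[35,0],[44,19],[45,0]]
[[1,17],[2,0],[4,17],[5,0],[12,19],[24,17],[31,10],[33,0],[34,17],[35,0],[44,19],[45,0]]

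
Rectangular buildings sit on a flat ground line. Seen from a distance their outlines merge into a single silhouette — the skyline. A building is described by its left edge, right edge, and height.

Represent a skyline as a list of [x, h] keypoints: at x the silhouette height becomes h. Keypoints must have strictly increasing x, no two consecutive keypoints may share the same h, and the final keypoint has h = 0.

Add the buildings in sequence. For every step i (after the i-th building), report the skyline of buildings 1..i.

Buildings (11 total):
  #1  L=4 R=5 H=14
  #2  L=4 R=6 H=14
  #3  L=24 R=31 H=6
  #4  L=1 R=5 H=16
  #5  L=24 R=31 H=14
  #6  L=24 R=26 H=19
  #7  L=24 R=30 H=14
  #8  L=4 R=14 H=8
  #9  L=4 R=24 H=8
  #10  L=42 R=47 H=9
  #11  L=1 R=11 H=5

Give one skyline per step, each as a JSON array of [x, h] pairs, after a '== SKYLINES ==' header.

== SKYLINES ==
[[4,14],[5,0]]
[[4,14],[6,0]]
[[4,14],[6,0],[24,6],[31,0]]
[[1,16],[5,14],[6,0],[24,6],[31,0]]
[[1,16],[5,14],[6,0],[24,14],[31,0]]
[[1,16],[5,14],[6,0],[24,19],[26,14],[31,0]]
[[1,16],[5,14],[6,0],[24,19],[26,14],[31,0]]
[[1,16],[5,14],[6,8],[14,0],[24,19],[26,14],[31,0]]
[[1,16],[5,14],[6,8],[24,19],[26,14],[31,0]]
[[1,16],[5,14],[6,8],[24,19],[26,14],[31,0],[42,9],[47,0]]
[[1,16],[5,14],[6,8],[24,19],[26,14],[31,0],[42,9],[47,0]]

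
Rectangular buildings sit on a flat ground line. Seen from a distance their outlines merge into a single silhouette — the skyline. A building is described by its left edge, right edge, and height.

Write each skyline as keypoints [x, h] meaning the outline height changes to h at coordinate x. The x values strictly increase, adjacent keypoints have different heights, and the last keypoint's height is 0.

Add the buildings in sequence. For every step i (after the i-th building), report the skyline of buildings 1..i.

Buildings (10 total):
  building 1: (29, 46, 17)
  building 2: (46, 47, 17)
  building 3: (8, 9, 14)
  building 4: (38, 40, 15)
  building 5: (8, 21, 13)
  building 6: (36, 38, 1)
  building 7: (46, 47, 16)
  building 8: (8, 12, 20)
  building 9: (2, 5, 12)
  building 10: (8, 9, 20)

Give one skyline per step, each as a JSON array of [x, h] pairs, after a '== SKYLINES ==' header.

== SKYLINES ==
[[29,17],[46,0]]
[[29,17],[47,0]]
[[8,14],[9,0],[29,17],[47,0]]
[[8,14],[9,0],[29,17],[47,0]]
[[8,14],[9,13],[21,0],[29,17],[47,0]]
[[8,14],[9,13],[21,0],[29,17],[47,0]]
[[8,14],[9,13],[21,0],[29,17],[47,0]]
[[8,20],[12,13],[21,0],[29,17],[47,0]]
[[2,12],[5,0],[8,20],[12,13],[21,0],[29,17],[47,0]]
[[2,12],[5,0],[8,20],[12,13],[21,0],[29,17],[47,0]]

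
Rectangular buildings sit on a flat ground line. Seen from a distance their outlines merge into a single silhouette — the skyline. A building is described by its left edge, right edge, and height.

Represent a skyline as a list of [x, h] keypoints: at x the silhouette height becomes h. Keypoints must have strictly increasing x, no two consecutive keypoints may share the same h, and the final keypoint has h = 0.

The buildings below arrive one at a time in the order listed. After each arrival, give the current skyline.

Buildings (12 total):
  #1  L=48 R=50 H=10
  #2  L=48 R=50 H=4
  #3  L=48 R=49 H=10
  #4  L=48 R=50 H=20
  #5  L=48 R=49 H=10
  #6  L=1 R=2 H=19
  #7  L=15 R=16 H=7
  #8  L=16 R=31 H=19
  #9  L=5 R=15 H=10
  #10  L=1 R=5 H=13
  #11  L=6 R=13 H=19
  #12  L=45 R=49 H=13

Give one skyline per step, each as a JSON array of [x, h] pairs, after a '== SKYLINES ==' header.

== SKYLINES ==
[[48,10],[50,0]]
[[48,10],[50,0]]
[[48,10],[50,0]]
[[48,20],[50,0]]
[[48,20],[50,0]]
[[1,19],[2,0],[48,20],[50,0]]
[[1,19],[2,0],[15,7],[16,0],[48,20],[50,0]]
[[1,19],[2,0],[15,7],[16,19],[31,0],[48,20],[50,0]]
[[1,19],[2,0],[5,10],[15,7],[16,19],[31,0],[48,20],[50,0]]
[[1,19],[2,13],[5,10],[15,7],[16,19],[31,0],[48,20],[50,0]]
[[1,19],[2,13],[5,10],[6,19],[13,10],[15,7],[16,19],[31,0],[48,20],[50,0]]
[[1,19],[2,13],[5,10],[6,19],[13,10],[15,7],[16,19],[31,0],[45,13],[48,20],[50,0]]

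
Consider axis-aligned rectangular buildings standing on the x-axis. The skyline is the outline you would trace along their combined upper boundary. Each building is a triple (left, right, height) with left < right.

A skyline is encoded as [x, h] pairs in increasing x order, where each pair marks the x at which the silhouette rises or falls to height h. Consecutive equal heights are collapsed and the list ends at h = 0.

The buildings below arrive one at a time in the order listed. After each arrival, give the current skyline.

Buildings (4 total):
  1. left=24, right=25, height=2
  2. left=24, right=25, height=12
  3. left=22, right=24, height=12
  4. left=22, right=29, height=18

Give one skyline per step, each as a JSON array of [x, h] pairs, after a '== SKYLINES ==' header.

== SKYLINES ==
[[24,2],[25,0]]
[[24,12],[25,0]]
[[22,12],[25,0]]
[[22,18],[29,0]]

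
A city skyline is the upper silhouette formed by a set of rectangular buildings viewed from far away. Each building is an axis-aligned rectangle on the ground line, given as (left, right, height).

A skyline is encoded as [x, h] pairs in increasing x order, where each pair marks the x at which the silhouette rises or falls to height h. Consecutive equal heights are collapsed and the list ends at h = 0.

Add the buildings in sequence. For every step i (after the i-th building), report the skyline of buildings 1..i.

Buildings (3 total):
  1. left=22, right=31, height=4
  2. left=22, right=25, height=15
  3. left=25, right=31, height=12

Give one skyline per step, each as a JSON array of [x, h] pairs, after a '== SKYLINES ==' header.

== SKYLINES ==
[[22,4],[31,0]]
[[22,15],[25,4],[31,0]]
[[22,15],[25,12],[31,0]]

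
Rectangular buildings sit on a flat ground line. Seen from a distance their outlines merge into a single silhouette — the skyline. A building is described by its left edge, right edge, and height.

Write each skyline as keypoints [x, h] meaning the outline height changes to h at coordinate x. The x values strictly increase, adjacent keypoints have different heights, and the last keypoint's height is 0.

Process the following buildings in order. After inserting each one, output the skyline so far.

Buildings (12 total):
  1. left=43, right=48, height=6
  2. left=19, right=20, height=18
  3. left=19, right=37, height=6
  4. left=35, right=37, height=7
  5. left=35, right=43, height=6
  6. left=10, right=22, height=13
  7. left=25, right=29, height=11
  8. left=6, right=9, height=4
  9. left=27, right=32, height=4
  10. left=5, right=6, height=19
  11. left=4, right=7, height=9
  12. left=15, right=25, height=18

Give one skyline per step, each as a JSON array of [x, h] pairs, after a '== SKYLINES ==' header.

== SKYLINES ==
[[43,6],[48,0]]
[[19,18],[20,0],[43,6],[48,0]]
[[19,18],[20,6],[37,0],[43,6],[48,0]]
[[19,18],[20,6],[35,7],[37,0],[43,6],[48,0]]
[[19,18],[20,6],[35,7],[37,6],[48,0]]
[[10,13],[19,18],[20,13],[22,6],[35,7],[37,6],[48,0]]
[[10,13],[19,18],[20,13],[22,6],[25,11],[29,6],[35,7],[37,6],[48,0]]
[[6,4],[9,0],[10,13],[19,18],[20,13],[22,6],[25,11],[29,6],[35,7],[37,6],[48,0]]
[[6,4],[9,0],[10,13],[19,18],[20,13],[22,6],[25,11],[29,6],[35,7],[37,6],[48,0]]
[[5,19],[6,4],[9,0],[10,13],[19,18],[20,13],[22,6],[25,11],[29,6],[35,7],[37,6],[48,0]]
[[4,9],[5,19],[6,9],[7,4],[9,0],[10,13],[19,18],[20,13],[22,6],[25,11],[29,6],[35,7],[37,6],[48,0]]
[[4,9],[5,19],[6,9],[7,4],[9,0],[10,13],[15,18],[25,11],[29,6],[35,7],[37,6],[48,0]]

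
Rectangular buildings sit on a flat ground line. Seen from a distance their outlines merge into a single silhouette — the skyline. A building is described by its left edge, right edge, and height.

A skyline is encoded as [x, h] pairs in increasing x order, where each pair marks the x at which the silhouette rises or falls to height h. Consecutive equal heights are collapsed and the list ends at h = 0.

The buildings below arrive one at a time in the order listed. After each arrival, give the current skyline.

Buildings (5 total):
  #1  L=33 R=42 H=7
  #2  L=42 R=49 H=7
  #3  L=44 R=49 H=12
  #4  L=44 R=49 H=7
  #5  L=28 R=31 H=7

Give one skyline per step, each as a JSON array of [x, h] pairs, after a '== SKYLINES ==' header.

== SKYLINES ==
[[33,7],[42,0]]
[[33,7],[49,0]]
[[33,7],[44,12],[49,0]]
[[33,7],[44,12],[49,0]]
[[28,7],[31,0],[33,7],[44,12],[49,0]]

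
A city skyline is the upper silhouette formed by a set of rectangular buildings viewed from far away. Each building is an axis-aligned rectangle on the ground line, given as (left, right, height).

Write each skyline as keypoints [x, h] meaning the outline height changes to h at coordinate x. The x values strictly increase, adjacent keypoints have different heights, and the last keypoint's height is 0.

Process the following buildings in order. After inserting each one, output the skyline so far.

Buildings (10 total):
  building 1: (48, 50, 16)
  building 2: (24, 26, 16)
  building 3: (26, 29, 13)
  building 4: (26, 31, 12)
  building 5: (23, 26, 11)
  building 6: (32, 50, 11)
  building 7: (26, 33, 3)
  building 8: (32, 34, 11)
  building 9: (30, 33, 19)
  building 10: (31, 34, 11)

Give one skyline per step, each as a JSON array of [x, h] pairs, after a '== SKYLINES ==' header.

== SKYLINES ==
[[48,16],[50,0]]
[[24,16],[26,0],[48,16],[50,0]]
[[24,16],[26,13],[29,0],[48,16],[50,0]]
[[24,16],[26,13],[29,12],[31,0],[48,16],[50,0]]
[[23,11],[24,16],[26,13],[29,12],[31,0],[48,16],[50,0]]
[[23,11],[24,16],[26,13],[29,12],[31,0],[32,11],[48,16],[50,0]]
[[23,11],[24,16],[26,13],[29,12],[31,3],[32,11],[48,16],[50,0]]
[[23,11],[24,16],[26,13],[29,12],[31,3],[32,11],[48,16],[50,0]]
[[23,11],[24,16],[26,13],[29,12],[30,19],[33,11],[48,16],[50,0]]
[[23,11],[24,16],[26,13],[29,12],[30,19],[33,11],[48,16],[50,0]]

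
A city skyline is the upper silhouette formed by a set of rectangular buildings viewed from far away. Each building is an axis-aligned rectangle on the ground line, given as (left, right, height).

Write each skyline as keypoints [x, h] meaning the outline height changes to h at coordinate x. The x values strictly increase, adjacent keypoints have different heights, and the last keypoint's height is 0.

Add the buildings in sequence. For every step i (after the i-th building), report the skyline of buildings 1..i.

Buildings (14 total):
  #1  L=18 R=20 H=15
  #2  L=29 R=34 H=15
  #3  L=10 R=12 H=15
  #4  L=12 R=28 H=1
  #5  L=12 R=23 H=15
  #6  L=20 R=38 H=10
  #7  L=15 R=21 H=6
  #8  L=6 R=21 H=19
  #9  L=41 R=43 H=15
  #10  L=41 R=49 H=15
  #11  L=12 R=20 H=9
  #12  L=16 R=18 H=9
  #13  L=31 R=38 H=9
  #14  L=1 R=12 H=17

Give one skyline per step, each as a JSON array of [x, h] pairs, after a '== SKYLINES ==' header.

== SKYLINES ==
[[18,15],[20,0]]
[[18,15],[20,0],[29,15],[34,0]]
[[10,15],[12,0],[18,15],[20,0],[29,15],[34,0]]
[[10,15],[12,1],[18,15],[20,1],[28,0],[29,15],[34,0]]
[[10,15],[23,1],[28,0],[29,15],[34,0]]
[[10,15],[23,10],[29,15],[34,10],[38,0]]
[[10,15],[23,10],[29,15],[34,10],[38,0]]
[[6,19],[21,15],[23,10],[29,15],[34,10],[38,0]]
[[6,19],[21,15],[23,10],[29,15],[34,10],[38,0],[41,15],[43,0]]
[[6,19],[21,15],[23,10],[29,15],[34,10],[38,0],[41,15],[49,0]]
[[6,19],[21,15],[23,10],[29,15],[34,10],[38,0],[41,15],[49,0]]
[[6,19],[21,15],[23,10],[29,15],[34,10],[38,0],[41,15],[49,0]]
[[6,19],[21,15],[23,10],[29,15],[34,10],[38,0],[41,15],[49,0]]
[[1,17],[6,19],[21,15],[23,10],[29,15],[34,10],[38,0],[41,15],[49,0]]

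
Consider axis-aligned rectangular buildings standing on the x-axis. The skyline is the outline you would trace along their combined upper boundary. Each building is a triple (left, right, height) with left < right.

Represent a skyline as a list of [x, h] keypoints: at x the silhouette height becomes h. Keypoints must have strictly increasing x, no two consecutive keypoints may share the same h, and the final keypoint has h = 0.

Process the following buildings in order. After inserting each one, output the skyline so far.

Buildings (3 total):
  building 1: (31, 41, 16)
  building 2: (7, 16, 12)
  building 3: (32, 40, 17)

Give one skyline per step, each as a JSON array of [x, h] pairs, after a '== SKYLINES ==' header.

== SKYLINES ==
[[31,16],[41,0]]
[[7,12],[16,0],[31,16],[41,0]]
[[7,12],[16,0],[31,16],[32,17],[40,16],[41,0]]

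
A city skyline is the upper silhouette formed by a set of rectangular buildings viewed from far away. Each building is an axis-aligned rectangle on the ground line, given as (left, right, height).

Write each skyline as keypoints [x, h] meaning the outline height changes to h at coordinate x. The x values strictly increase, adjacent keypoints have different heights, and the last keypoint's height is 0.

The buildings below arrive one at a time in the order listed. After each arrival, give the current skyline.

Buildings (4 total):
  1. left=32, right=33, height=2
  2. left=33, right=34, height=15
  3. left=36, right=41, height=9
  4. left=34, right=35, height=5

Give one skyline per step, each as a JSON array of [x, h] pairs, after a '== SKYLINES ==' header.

== SKYLINES ==
[[32,2],[33,0]]
[[32,2],[33,15],[34,0]]
[[32,2],[33,15],[34,0],[36,9],[41,0]]
[[32,2],[33,15],[34,5],[35,0],[36,9],[41,0]]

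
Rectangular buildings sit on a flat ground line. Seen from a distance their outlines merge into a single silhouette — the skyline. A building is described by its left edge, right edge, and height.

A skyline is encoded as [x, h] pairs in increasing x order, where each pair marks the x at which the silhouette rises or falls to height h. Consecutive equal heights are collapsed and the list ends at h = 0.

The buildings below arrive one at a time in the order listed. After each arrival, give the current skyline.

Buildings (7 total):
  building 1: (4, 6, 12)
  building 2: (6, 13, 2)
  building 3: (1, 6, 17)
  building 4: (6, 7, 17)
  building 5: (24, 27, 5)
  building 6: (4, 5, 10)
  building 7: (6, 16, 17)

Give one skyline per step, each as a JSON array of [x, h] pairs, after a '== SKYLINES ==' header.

== SKYLINES ==
[[4,12],[6,0]]
[[4,12],[6,2],[13,0]]
[[1,17],[6,2],[13,0]]
[[1,17],[7,2],[13,0]]
[[1,17],[7,2],[13,0],[24,5],[27,0]]
[[1,17],[7,2],[13,0],[24,5],[27,0]]
[[1,17],[16,0],[24,5],[27,0]]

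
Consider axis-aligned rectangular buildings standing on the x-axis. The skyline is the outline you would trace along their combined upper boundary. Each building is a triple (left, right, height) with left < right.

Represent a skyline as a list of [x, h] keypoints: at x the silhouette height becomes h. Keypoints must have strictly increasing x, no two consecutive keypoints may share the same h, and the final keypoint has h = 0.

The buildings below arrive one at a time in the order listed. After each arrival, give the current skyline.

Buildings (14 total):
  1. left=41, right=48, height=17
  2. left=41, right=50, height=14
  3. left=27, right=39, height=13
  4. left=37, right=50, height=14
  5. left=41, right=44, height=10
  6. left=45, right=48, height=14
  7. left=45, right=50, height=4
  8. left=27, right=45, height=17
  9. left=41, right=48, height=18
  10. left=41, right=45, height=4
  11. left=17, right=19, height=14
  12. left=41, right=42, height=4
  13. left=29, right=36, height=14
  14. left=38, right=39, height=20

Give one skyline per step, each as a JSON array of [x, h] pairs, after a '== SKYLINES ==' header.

== SKYLINES ==
[[41,17],[48,0]]
[[41,17],[48,14],[50,0]]
[[27,13],[39,0],[41,17],[48,14],[50,0]]
[[27,13],[37,14],[41,17],[48,14],[50,0]]
[[27,13],[37,14],[41,17],[48,14],[50,0]]
[[27,13],[37,14],[41,17],[48,14],[50,0]]
[[27,13],[37,14],[41,17],[48,14],[50,0]]
[[27,17],[48,14],[50,0]]
[[27,17],[41,18],[48,14],[50,0]]
[[27,17],[41,18],[48,14],[50,0]]
[[17,14],[19,0],[27,17],[41,18],[48,14],[50,0]]
[[17,14],[19,0],[27,17],[41,18],[48,14],[50,0]]
[[17,14],[19,0],[27,17],[41,18],[48,14],[50,0]]
[[17,14],[19,0],[27,17],[38,20],[39,17],[41,18],[48,14],[50,0]]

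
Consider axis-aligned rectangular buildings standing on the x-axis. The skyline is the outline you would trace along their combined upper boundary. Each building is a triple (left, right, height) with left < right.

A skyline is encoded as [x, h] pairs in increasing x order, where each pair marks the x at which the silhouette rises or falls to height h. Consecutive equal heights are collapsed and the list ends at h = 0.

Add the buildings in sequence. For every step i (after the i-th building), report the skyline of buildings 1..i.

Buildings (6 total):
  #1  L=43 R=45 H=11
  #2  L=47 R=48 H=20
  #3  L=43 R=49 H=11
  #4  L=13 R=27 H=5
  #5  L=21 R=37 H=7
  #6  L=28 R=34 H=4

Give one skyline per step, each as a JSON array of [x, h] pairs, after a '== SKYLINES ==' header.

== SKYLINES ==
[[43,11],[45,0]]
[[43,11],[45,0],[47,20],[48,0]]
[[43,11],[47,20],[48,11],[49,0]]
[[13,5],[27,0],[43,11],[47,20],[48,11],[49,0]]
[[13,5],[21,7],[37,0],[43,11],[47,20],[48,11],[49,0]]
[[13,5],[21,7],[37,0],[43,11],[47,20],[48,11],[49,0]]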